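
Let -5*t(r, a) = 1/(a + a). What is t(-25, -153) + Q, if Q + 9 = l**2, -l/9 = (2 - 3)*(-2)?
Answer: 481951/1530 ≈ 315.00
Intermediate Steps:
t(r, a) = -1/(10*a) (t(r, a) = -1/(5*(a + a)) = -1/(2*a)/5 = -1/(10*a))
l = -18 (l = -9*(2 - 3)*(-2) = -(-9)*(-2) = -9*2 = -18)
Q = 315 (Q = -9 + (-18)**2 = -9 + 324 = 315)
t(-25, -153) + Q = -1/10/(-153) + 315 = -1/10*(-1/153) + 315 = 1/1530 + 315 = 481951/1530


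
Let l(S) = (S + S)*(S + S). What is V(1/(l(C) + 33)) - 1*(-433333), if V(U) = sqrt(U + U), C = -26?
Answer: 433333 + sqrt(5474)/2737 ≈ 4.3333e+5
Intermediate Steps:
l(S) = 4*S**2 (l(S) = (2*S)*(2*S) = 4*S**2)
V(U) = sqrt(2)*sqrt(U) (V(U) = sqrt(2*U) = sqrt(2)*sqrt(U))
V(1/(l(C) + 33)) - 1*(-433333) = sqrt(2)*sqrt(1/(4*(-26)**2 + 33)) - 1*(-433333) = sqrt(2)*sqrt(1/(4*676 + 33)) + 433333 = sqrt(2)*sqrt(1/(2704 + 33)) + 433333 = sqrt(2)*sqrt(1/2737) + 433333 = sqrt(2)*(sqrt(2737)/2737) + 433333 = sqrt(5474)/2737 + 433333 = 433333 + sqrt(5474)/2737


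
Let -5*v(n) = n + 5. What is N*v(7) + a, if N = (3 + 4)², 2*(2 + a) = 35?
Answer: -1021/10 ≈ -102.10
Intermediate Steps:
v(n) = -1 - n/5 (v(n) = -(n + 5)/5 = -(5 + n)/5 = -1 - n/5)
a = 31/2 (a = -2 + (½)*35 = -2 + 35/2 = 31/2 ≈ 15.500)
N = 49 (N = 7² = 49)
N*v(7) + a = 49*(-1 - ⅕*7) + 31/2 = 49*(-1 - 7/5) + 31/2 = 49*(-12/5) + 31/2 = -588/5 + 31/2 = -1021/10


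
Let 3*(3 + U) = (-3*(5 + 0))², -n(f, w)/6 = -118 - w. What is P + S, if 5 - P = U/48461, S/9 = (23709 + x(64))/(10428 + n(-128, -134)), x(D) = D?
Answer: 204306691/7947604 ≈ 25.707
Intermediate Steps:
n(f, w) = 708 + 6*w (n(f, w) = -6*(-118 - w) = 708 + 6*w)
U = 72 (U = -3 + (-3*(5 + 0))²/3 = -3 + (-3*5)²/3 = -3 + (⅓)*(-15)² = -3 + (⅓)*225 = -3 + 75 = 72)
S = 23773/1148 (S = 9*((23709 + 64)/(10428 + (708 + 6*(-134)))) = 9*(23773/(10428 + (708 - 804))) = 9*(23773/(10428 - 96)) = 9*(23773/10332) = 23773/1148 ≈ 20.708)
P = 242233/48461 (P = 5 - 72/48461 = 242233/48461 ≈ 4.9985)
P + S = 242233/48461 + 23773/1148 = 204306691/7947604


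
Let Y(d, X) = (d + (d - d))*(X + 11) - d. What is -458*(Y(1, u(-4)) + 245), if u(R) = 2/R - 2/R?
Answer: -116790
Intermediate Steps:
u(R) = 0
Y(d, X) = -d + d*(11 + X) (Y(d, X) = (d + 0)*(11 + X) - d = d*(11 + X) - d = -d + d*(11 + X))
-458*(Y(1, u(-4)) + 245) = -458*(1*(10 + 0) + 245) = -458*(1*10 + 245) = -458*(10 + 245) = -458*255 = -116790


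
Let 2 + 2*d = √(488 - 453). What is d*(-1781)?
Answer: 1781 - 1781*√35/2 ≈ -3487.3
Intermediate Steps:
d = -1 + √35/2 (d = -1 + √(488 - 453)/2 = -1 + √35/2 ≈ 1.9580)
d*(-1781) = (-1 + √35/2)*(-1781) = 1781 - 1781*√35/2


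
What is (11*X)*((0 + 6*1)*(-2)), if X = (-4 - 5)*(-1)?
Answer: -1188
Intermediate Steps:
X = 9 (X = -9*(-1) = 9)
(11*X)*((0 + 6*1)*(-2)) = (11*9)*((0 + 6*1)*(-2)) = 99*((0 + 6)*(-2)) = 99*(6*(-2)) = 99*(-12) = -1188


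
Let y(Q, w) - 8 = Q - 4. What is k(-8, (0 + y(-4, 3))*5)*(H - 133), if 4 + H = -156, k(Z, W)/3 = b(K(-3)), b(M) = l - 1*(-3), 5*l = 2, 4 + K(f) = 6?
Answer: -14943/5 ≈ -2988.6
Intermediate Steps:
y(Q, w) = 4 + Q (y(Q, w) = 8 + (Q - 4) = 8 + (-4 + Q) = 4 + Q)
K(f) = 2 (K(f) = -4 + 6 = 2)
l = ⅖ (l = (⅕)*2 = ⅖ ≈ 0.40000)
b(M) = 17/5 (b(M) = ⅖ - 1*(-3) = ⅖ + 3 = 17/5)
k(Z, W) = 51/5 (k(Z, W) = 3*(17/5) = 51/5)
H = -160 (H = -4 - 156 = -160)
k(-8, (0 + y(-4, 3))*5)*(H - 133) = 51*(-160 - 133)/5 = (51/5)*(-293) = -14943/5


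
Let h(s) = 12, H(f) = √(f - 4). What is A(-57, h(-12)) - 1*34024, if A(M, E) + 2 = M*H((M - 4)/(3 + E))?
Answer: -34026 - 209*I*√15/5 ≈ -34026.0 - 161.89*I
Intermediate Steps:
H(f) = √(-4 + f)
A(M, E) = -2 + M*√(-4 + (-4 + M)/(3 + E)) (A(M, E) = -2 + M*√(-4 + (M - 4)/(3 + E)) = -2 + M*√(-4 + (-4 + M)/(3 + E)))
A(-57, h(-12)) - 1*34024 = (-2 - 57*√(-16 - 57 - 4*12)/√(3 + 12)) - 1*34024 = (-2 - 57*√15*√(-16 - 57 - 48)/15) - 34024 = (-2 - 57*11*I*√15/15) - 34024 = (-2 - 209*I*√15/5) - 34024 = -34026 - 209*I*√15/5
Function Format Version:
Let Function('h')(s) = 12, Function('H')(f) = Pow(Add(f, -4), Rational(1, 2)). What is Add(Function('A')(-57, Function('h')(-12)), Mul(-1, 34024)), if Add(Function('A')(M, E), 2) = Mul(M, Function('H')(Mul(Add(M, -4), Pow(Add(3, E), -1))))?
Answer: Add(-34026, Mul(Rational(-209, 5), I, Pow(15, Rational(1, 2)))) ≈ Add(-34026., Mul(-161.89, I))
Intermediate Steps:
Function('H')(f) = Pow(Add(-4, f), Rational(1, 2))
Function('A')(M, E) = Add(-2, Mul(M, Pow(Add(-4, Mul(Pow(Add(3, E), -1), Add(-4, M))), Rational(1, 2)))) (Function('A')(M, E) = Add(-2, Mul(M, Pow(Add(-4, Mul(Add(M, -4), Pow(Add(3, E), -1))), Rational(1, 2)))) = Add(-2, Mul(M, Pow(Add(-4, Mul(Add(-4, M), Pow(Add(3, E), -1))), Rational(1, 2)))) = Add(-2, Mul(M, Pow(Add(-4, Mul(Pow(Add(3, E), -1), Add(-4, M))), Rational(1, 2)))))
Add(Function('A')(-57, Function('h')(-12)), Mul(-1, 34024)) = Add(Add(-2, Mul(-57, Pow(Mul(Pow(Add(3, 12), -1), Add(-16, -57, Mul(-4, 12))), Rational(1, 2)))), Mul(-1, 34024)) = Add(Add(-2, Mul(-57, Pow(Mul(Pow(15, -1), Add(-16, -57, -48)), Rational(1, 2)))), -34024) = Add(Add(-2, Mul(-57, Pow(Mul(Rational(1, 15), -121), Rational(1, 2)))), -34024) = Add(Add(-2, Mul(-57, Pow(Rational(-121, 15), Rational(1, 2)))), -34024) = Add(Add(-2, Mul(-57, Mul(Rational(11, 15), I, Pow(15, Rational(1, 2))))), -34024) = Add(Add(-2, Mul(Rational(-209, 5), I, Pow(15, Rational(1, 2)))), -34024) = Add(-34026, Mul(Rational(-209, 5), I, Pow(15, Rational(1, 2))))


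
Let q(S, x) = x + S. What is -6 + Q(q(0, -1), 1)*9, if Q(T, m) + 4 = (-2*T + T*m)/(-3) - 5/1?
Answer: -90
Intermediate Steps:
q(S, x) = S + x
Q(T, m) = -9 + 2*T/3 - T*m/3 (Q(T, m) = -4 + ((-2*T + T*m)/(-3) - 5/1) = -4 + ((-2*T + T*m)*(-⅓) - 5*1) = -4 + ((2*T/3 - T*m/3) - 5) = -4 + (-5 + 2*T/3 - T*m/3) = -9 + 2*T/3 - T*m/3)
-6 + Q(q(0, -1), 1)*9 = -6 + (-9 + 2*(0 - 1)/3 - ⅓*(0 - 1)*1)*9 = -6 + (-9 + (⅔)*(-1) - ⅓*(-1)*1)*9 = -6 + (-9 - ⅔ + ⅓)*9 = -6 - 28/3*9 = -6 - 84 = -90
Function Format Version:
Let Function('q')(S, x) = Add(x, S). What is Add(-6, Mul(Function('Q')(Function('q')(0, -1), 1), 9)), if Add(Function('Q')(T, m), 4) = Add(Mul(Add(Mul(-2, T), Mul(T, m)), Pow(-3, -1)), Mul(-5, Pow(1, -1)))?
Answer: -90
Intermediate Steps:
Function('q')(S, x) = Add(S, x)
Function('Q')(T, m) = Add(-9, Mul(Rational(2, 3), T), Mul(Rational(-1, 3), T, m)) (Function('Q')(T, m) = Add(-4, Add(Mul(Add(Mul(-2, T), Mul(T, m)), Pow(-3, -1)), Mul(-5, Pow(1, -1)))) = Add(-4, Add(Mul(Add(Mul(-2, T), Mul(T, m)), Rational(-1, 3)), Mul(-5, 1))) = Add(-4, Add(Add(Mul(Rational(2, 3), T), Mul(Rational(-1, 3), T, m)), -5)) = Add(-4, Add(-5, Mul(Rational(2, 3), T), Mul(Rational(-1, 3), T, m))) = Add(-9, Mul(Rational(2, 3), T), Mul(Rational(-1, 3), T, m)))
Add(-6, Mul(Function('Q')(Function('q')(0, -1), 1), 9)) = Add(-6, Mul(Add(-9, Mul(Rational(2, 3), Add(0, -1)), Mul(Rational(-1, 3), Add(0, -1), 1)), 9)) = Add(-6, Mul(Add(-9, Mul(Rational(2, 3), -1), Mul(Rational(-1, 3), -1, 1)), 9)) = Add(-6, Mul(Add(-9, Rational(-2, 3), Rational(1, 3)), 9)) = Add(-6, Mul(Rational(-28, 3), 9)) = Add(-6, -84) = -90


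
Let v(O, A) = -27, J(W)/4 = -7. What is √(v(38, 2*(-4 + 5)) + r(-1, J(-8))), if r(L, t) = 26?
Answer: I ≈ 1.0*I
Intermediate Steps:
J(W) = -28 (J(W) = 4*(-7) = -28)
√(v(38, 2*(-4 + 5)) + r(-1, J(-8))) = √(-27 + 26) = √(-1) = I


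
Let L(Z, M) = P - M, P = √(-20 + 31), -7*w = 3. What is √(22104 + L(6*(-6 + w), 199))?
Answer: √(21905 + √11) ≈ 148.01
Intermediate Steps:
w = -3/7 (w = -⅐*3 = -3/7 ≈ -0.42857)
P = √11 ≈ 3.3166
L(Z, M) = √11 - M
√(22104 + L(6*(-6 + w), 199)) = √(22104 + (√11 - 1*199)) = √(22104 + (√11 - 199)) = √(22104 + (-199 + √11)) = √(21905 + √11)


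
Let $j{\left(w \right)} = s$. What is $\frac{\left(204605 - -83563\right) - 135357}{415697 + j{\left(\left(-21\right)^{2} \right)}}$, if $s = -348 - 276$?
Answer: $\frac{152811}{415073} \approx 0.36815$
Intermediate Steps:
$s = -624$ ($s = -348 - 276 = -624$)
$j{\left(w \right)} = -624$
$\frac{\left(204605 - -83563\right) - 135357}{415697 + j{\left(\left(-21\right)^{2} \right)}} = \frac{\left(204605 - -83563\right) - 135357}{415697 - 624} = \frac{\left(204605 + 83563\right) - 135357}{415073} = \left(288168 - 135357\right) \frac{1}{415073} = 152811 \cdot \frac{1}{415073} = \frac{152811}{415073}$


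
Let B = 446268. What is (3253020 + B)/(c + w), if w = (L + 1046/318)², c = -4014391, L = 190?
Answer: -46760849964/50271650791 ≈ -0.93016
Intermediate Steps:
w = 944517289/25281 (w = (190 + 1046/318)² = (190 + 1046*(1/318))² = (190 + 523/159)² = (30733/159)² = 944517289/25281 ≈ 37361.)
(3253020 + B)/(c + w) = (3253020 + 446268)/(-4014391 + 944517289/25281) = 3699288/(-100543301582/25281) = 3699288*(-25281/100543301582) = -46760849964/50271650791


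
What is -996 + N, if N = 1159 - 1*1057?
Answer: -894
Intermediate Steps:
N = 102 (N = 1159 - 1057 = 102)
-996 + N = -996 + 102 = -894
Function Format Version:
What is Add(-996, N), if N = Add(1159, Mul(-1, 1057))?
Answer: -894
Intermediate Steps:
N = 102 (N = Add(1159, -1057) = 102)
Add(-996, N) = Add(-996, 102) = -894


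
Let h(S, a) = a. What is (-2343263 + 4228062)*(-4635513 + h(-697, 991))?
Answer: -8735142431078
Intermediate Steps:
(-2343263 + 4228062)*(-4635513 + h(-697, 991)) = (-2343263 + 4228062)*(-4635513 + 991) = 1884799*(-4634522) = -8735142431078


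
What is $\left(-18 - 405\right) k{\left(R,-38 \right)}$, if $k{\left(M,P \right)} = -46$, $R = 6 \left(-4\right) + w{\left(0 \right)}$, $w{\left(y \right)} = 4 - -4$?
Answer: $19458$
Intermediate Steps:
$w{\left(y \right)} = 8$ ($w{\left(y \right)} = 4 + 4 = 8$)
$R = -16$ ($R = 6 \left(-4\right) + 8 = -24 + 8 = -16$)
$\left(-18 - 405\right) k{\left(R,-38 \right)} = \left(-18 - 405\right) \left(-46\right) = \left(-423\right) \left(-46\right) = 19458$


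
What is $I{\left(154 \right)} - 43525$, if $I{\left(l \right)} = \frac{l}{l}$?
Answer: $-43524$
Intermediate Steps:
$I{\left(l \right)} = 1$
$I{\left(154 \right)} - 43525 = 1 - 43525 = -43524$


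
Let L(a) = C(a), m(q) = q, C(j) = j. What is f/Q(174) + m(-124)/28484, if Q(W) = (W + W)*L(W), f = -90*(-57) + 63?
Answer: 3900249/47910088 ≈ 0.081408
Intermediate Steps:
f = 5193 (f = 5130 + 63 = 5193)
L(a) = a
Q(W) = 2*W**2 (Q(W) = (W + W)*W = (2*W)*W = 2*W**2)
f/Q(174) + m(-124)/28484 = 5193/((2*174**2)) - 124/28484 = 5193/((2*30276)) - 124*1/28484 = 5193/60552 - 31/7121 = 5193*(1/60552) - 31/7121 = 577/6728 - 31/7121 = 3900249/47910088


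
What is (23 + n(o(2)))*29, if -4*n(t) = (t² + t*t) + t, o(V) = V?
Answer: 1189/2 ≈ 594.50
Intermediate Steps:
n(t) = -t²/2 - t/4 (n(t) = -((t² + t*t) + t)/4 = -((t² + t²) + t)/4 = -(2*t² + t)/4 = -(t + 2*t²)/4 = -t²/2 - t/4)
(23 + n(o(2)))*29 = (23 - ¼*2*(1 + 2*2))*29 = (23 - ¼*2*(1 + 4))*29 = (23 - ¼*2*5)*29 = (23 - 5/2)*29 = (41/2)*29 = 1189/2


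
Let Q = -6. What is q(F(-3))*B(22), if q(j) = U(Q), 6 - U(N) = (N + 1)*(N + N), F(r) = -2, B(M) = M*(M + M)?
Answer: -52272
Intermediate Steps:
B(M) = 2*M**2 (B(M) = M*(2*M) = 2*M**2)
U(N) = 6 - 2*N*(1 + N) (U(N) = 6 - (N + 1)*(N + N) = 6 - (1 + N)*2*N = 6 - 2*N*(1 + N))
q(j) = -54 (q(j) = 6 - 2*(-6) - 2*(-6)**2 = 6 + 12 - 2*36 = 6 + 12 - 72 = -54)
q(F(-3))*B(22) = -108*22**2 = -108*484 = -54*968 = -52272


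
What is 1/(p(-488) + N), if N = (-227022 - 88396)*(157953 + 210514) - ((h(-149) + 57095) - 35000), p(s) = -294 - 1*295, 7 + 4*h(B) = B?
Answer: -1/116221146851 ≈ -8.6043e-12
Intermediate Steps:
h(B) = -7/4 + B/4
p(s) = -589 (p(s) = -294 - 295 = -589)
N = -116221146262 (N = (-227022 - 88396)*(157953 + 210514) - (((-7/4 + (¼)*(-149)) + 57095) - 35000) = -315418*368467 - (((-7/4 - 149/4) + 57095) - 35000) = -116221124206 - ((-39 + 57095) - 35000) = -116221124206 - (57056 - 35000) = -116221124206 - 1*22056 = -116221124206 - 22056 = -116221146262)
1/(p(-488) + N) = 1/(-589 - 116221146262) = 1/(-116221146851) = -1/116221146851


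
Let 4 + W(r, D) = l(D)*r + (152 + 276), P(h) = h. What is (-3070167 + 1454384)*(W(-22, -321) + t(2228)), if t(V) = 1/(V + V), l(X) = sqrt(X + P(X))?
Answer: -3052771532135/4456 + 35547226*I*sqrt(642) ≈ -6.8509e+8 + 9.0069e+8*I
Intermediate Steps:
l(X) = sqrt(2)*sqrt(X) (l(X) = sqrt(X + X) = sqrt(2*X) = sqrt(2)*sqrt(X))
W(r, D) = 424 + r*sqrt(2)*sqrt(D) (W(r, D) = -4 + ((sqrt(2)*sqrt(D))*r + (152 + 276)) = -4 + (r*sqrt(2)*sqrt(D) + 428) = -4 + (428 + r*sqrt(2)*sqrt(D)) = 424 + r*sqrt(2)*sqrt(D))
t(V) = 1/(2*V)
(-3070167 + 1454384)*(W(-22, -321) + t(2228)) = (-3070167 + 1454384)*((424 - 22*sqrt(2)*sqrt(-321)) + (1/2)/2228) = -1615783*((424 - 22*sqrt(2)*I*sqrt(321)) + (1/2)*(1/2228)) = -1615783*((424 - 22*I*sqrt(642)) + 1/4456) = -1615783*(1889345/4456 - 22*I*sqrt(642)) = -3052771532135/4456 + 35547226*I*sqrt(642)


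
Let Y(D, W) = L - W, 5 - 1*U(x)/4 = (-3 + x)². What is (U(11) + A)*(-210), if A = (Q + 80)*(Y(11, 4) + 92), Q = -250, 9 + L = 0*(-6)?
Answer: 2869860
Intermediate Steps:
L = -9 (L = -9 + 0*(-6) = -9 + 0 = -9)
U(x) = 20 - 4*(-3 + x)²
Y(D, W) = -9 - W
A = -13430 (A = (-250 + 80)*((-9 - 1*4) + 92) = -170*((-9 - 4) + 92) = -170*(-13 + 92) = -170*79 = -13430)
(U(11) + A)*(-210) = ((20 - 4*(-3 + 11)²) - 13430)*(-210) = ((20 - 4*8²) - 13430)*(-210) = ((20 - 4*64) - 13430)*(-210) = ((20 - 256) - 13430)*(-210) = (-236 - 13430)*(-210) = -13666*(-210) = 2869860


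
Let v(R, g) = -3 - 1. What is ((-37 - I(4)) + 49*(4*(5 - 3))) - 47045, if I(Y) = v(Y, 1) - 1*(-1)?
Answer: -46687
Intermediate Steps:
v(R, g) = -4
I(Y) = -3 (I(Y) = -4 - 1*(-1) = -4 + 1 = -3)
((-37 - I(4)) + 49*(4*(5 - 3))) - 47045 = ((-37 - 1*(-3)) + 49*(4*(5 - 3))) - 47045 = ((-37 + 3) + 49*(4*2)) - 47045 = (-34 + 49*8) - 47045 = (-34 + 392) - 47045 = 358 - 47045 = -46687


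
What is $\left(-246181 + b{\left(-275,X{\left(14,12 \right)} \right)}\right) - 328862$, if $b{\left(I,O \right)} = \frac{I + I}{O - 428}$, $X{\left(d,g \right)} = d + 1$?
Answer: $- \frac{237492209}{413} \approx -5.7504 \cdot 10^{5}$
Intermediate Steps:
$X{\left(d,g \right)} = 1 + d$
$b{\left(I,O \right)} = \frac{2 I}{-428 + O}$
$\left(-246181 + b{\left(-275,X{\left(14,12 \right)} \right)}\right) - 328862 = \left(-246181 + 2 \left(-275\right) \frac{1}{-428 + \left(1 + 14\right)}\right) - 328862 = \left(-246181 + 2 \left(-275\right) \frac{1}{-428 + 15}\right) - 328862 = \left(-246181 + 2 \left(-275\right) \frac{1}{-413}\right) - 328862 = \left(-246181 + 2 \left(-275\right) \left(- \frac{1}{413}\right)\right) - 328862 = \left(-246181 + \frac{550}{413}\right) - 328862 = - \frac{101672203}{413} - 328862 = - \frac{237492209}{413}$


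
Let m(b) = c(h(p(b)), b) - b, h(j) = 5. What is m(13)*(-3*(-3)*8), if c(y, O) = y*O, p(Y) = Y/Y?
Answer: 3744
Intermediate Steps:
p(Y) = 1
c(y, O) = O*y
m(b) = 4*b (m(b) = b*5 - b = 5*b - b = 4*b)
m(13)*(-3*(-3)*8) = (4*13)*(-3*(-3)*8) = 52*(9*8) = 52*72 = 3744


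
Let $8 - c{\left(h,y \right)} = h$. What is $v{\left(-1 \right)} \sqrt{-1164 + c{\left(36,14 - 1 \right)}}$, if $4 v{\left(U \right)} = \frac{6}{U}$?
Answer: $- 3 i \sqrt{298} \approx - 51.788 i$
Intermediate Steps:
$c{\left(h,y \right)} = 8 - h$
$v{\left(U \right)} = \frac{3}{2 U}$ ($v{\left(U \right)} = \frac{6 \frac{1}{U}}{4} = \frac{3}{2 U}$)
$v{\left(-1 \right)} \sqrt{-1164 + c{\left(36,14 - 1 \right)}} = \frac{3}{2 \left(-1\right)} \sqrt{-1164 + \left(8 - 36\right)} = \frac{3}{2} \left(-1\right) \sqrt{-1164 + \left(8 - 36\right)} = - \frac{3 \sqrt{-1164 - 28}}{2} = - \frac{3 \sqrt{-1192}}{2} = - \frac{3 \cdot 2 i \sqrt{298}}{2} = - 3 i \sqrt{298}$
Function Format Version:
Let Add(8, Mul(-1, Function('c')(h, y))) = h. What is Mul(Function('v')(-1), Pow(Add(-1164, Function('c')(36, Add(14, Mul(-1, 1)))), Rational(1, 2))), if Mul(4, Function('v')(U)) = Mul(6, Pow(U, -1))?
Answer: Mul(-3, I, Pow(298, Rational(1, 2))) ≈ Mul(-51.788, I)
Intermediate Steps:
Function('c')(h, y) = Add(8, Mul(-1, h))
Function('v')(U) = Mul(Rational(3, 2), Pow(U, -1)) (Function('v')(U) = Mul(Rational(1, 4), Mul(6, Pow(U, -1))) = Mul(Rational(3, 2), Pow(U, -1)))
Mul(Function('v')(-1), Pow(Add(-1164, Function('c')(36, Add(14, Mul(-1, 1)))), Rational(1, 2))) = Mul(Mul(Rational(3, 2), Pow(-1, -1)), Pow(Add(-1164, Add(8, Mul(-1, 36))), Rational(1, 2))) = Mul(Mul(Rational(3, 2), -1), Pow(Add(-1164, Add(8, -36)), Rational(1, 2))) = Mul(Rational(-3, 2), Pow(Add(-1164, -28), Rational(1, 2))) = Mul(Rational(-3, 2), Pow(-1192, Rational(1, 2))) = Mul(Rational(-3, 2), Mul(2, I, Pow(298, Rational(1, 2)))) = Mul(-3, I, Pow(298, Rational(1, 2)))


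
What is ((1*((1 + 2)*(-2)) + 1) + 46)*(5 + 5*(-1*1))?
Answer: 0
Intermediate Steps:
((1*((1 + 2)*(-2)) + 1) + 46)*(5 + 5*(-1*1)) = ((1*(3*(-2)) + 1) + 46)*(5 + 5*(-1)) = ((1*(-6) + 1) + 46)*(5 - 5) = ((-6 + 1) + 46)*0 = (-5 + 46)*0 = 41*0 = 0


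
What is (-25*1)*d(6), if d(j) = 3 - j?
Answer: 75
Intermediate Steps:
(-25*1)*d(6) = (-25*1)*(3 - 1*6) = -25*(3 - 6) = -25*(-3) = 75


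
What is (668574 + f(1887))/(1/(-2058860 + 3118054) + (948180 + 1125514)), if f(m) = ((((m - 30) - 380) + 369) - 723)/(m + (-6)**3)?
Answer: 1183319119868738/3670258329446427 ≈ 0.32241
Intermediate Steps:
f(m) = (-764 + m)/(-216 + m) (f(m) = ((((-30 + m) - 380) + 369) - 723)/(m - 216) = (((-410 + m) + 369) - 723)/(-216 + m) = ((-41 + m) - 723)/(-216 + m) = (-764 + m)/(-216 + m))
(668574 + f(1887))/(1/(-2058860 + 3118054) + (948180 + 1125514)) = (668574 + (-764 + 1887)/(-216 + 1887))/(1/(-2058860 + 3118054) + (948180 + 1125514)) = (668574 + 1123/1671)/(1/1059194 + 2073694) = (668574 + (1/1671)*1123)/(1/1059194 + 2073694) = (668574 + 1123/1671)/(2196444242637/1059194) = (1117188277/1671)*(1059194/2196444242637) = 1183319119868738/3670258329446427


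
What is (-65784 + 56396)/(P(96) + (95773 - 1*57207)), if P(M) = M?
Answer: -4694/19331 ≈ -0.24282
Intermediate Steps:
(-65784 + 56396)/(P(96) + (95773 - 1*57207)) = (-65784 + 56396)/(96 + (95773 - 1*57207)) = -9388/(96 + (95773 - 57207)) = -9388/(96 + 38566) = -9388/38662 = -9388*1/38662 = -4694/19331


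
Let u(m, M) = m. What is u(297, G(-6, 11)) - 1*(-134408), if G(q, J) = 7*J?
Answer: 134705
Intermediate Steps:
u(297, G(-6, 11)) - 1*(-134408) = 297 - 1*(-134408) = 297 + 134408 = 134705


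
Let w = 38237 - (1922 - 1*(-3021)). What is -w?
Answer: -33294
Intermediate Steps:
w = 33294 (w = 38237 - (1922 + 3021) = 38237 - 1*4943 = 38237 - 4943 = 33294)
-w = -1*33294 = -33294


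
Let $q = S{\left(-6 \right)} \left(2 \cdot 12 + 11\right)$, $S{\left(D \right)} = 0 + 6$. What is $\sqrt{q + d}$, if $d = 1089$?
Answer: $\sqrt{1299} \approx 36.042$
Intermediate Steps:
$S{\left(D \right)} = 6$
$q = 210$ ($q = 6 \left(2 \cdot 12 + 11\right) = 6 \left(24 + 11\right) = 6 \cdot 35 = 210$)
$\sqrt{q + d} = \sqrt{210 + 1089} = \sqrt{1299}$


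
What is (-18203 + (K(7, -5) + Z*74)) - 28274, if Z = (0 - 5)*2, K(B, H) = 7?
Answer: -47210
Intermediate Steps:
Z = -10 (Z = -5*2 = -10)
(-18203 + (K(7, -5) + Z*74)) - 28274 = (-18203 + (7 - 10*74)) - 28274 = (-18203 + (7 - 740)) - 28274 = (-18203 - 733) - 28274 = -18936 - 28274 = -47210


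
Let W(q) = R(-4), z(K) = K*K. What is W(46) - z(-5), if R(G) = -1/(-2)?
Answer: -49/2 ≈ -24.500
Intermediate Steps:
R(G) = ½ (R(G) = -1*(-½) = ½)
z(K) = K²
W(q) = ½
W(46) - z(-5) = ½ - 1*(-5)² = ½ - 1*25 = ½ - 25 = -49/2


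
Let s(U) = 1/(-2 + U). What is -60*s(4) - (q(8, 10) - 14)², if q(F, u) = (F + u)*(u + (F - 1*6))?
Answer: -40834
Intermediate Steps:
q(F, u) = (F + u)*(-6 + F + u) (q(F, u) = (F + u)*(u + (F - 6)) = (F + u)*(u + (-6 + F)) = (F + u)*(-6 + F + u))
-60*s(4) - (q(8, 10) - 14)² = -60/(-2 + 4) - ((8² + 10² - 6*8 - 6*10 + 2*8*10) - 14)² = -60/2 - ((64 + 100 - 48 - 60 + 160) - 14)² = -60*½ - (216 - 14)² = -30 - 1*202² = -30 - 1*40804 = -30 - 40804 = -40834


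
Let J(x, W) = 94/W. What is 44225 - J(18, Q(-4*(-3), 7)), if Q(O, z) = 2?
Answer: 44178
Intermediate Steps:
44225 - J(18, Q(-4*(-3), 7)) = 44225 - 94/2 = 44225 - 1*47 = 44225 - 47 = 44178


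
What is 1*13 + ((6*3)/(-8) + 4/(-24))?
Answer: 127/12 ≈ 10.583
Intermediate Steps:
1*13 + ((6*3)/(-8) + 4/(-24)) = 13 + (18*(-⅛) + 4*(-1/24)) = 13 + (-9/4 - ⅙) = 13 - 29/12 = 127/12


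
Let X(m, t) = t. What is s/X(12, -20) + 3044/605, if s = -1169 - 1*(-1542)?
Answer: -32957/2420 ≈ -13.619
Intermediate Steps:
s = 373 (s = -1169 + 1542 = 373)
s/X(12, -20) + 3044/605 = 373/(-20) + 3044/605 = 373*(-1/20) + 3044*(1/605) = -373/20 + 3044/605 = -32957/2420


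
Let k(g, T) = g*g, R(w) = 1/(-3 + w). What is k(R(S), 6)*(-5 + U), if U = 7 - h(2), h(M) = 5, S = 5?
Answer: -¾ ≈ -0.75000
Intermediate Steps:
k(g, T) = g²
U = 2 (U = 7 - 1*5 = 7 - 5 = 2)
k(R(S), 6)*(-5 + U) = (1/(-3 + 5))²*(-5 + 2) = (1/2)²*(-3) = (½)²*(-3) = (¼)*(-3) = -¾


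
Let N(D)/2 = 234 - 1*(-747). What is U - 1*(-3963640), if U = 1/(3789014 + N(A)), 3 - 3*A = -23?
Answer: 15026064112641/3790976 ≈ 3.9636e+6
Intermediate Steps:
A = 26/3 (A = 1 - 1/3*(-23) = 1 + 23/3 = 26/3 ≈ 8.6667)
N(D) = 1962 (N(D) = 2*(234 - 1*(-747)) = 2*(234 + 747) = 2*981 = 1962)
U = 1/3790976 (U = 1/(3789014 + 1962) = 1/3790976 ≈ 2.6378e-7)
U - 1*(-3963640) = 1/3790976 - 1*(-3963640) = 1/3790976 + 3963640 = 15026064112641/3790976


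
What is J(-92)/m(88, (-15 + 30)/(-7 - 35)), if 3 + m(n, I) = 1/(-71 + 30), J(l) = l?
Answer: 943/31 ≈ 30.419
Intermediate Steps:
m(n, I) = -124/41 (m(n, I) = -3 + 1/(-71 + 30) = -3 + 1/(-41) = -3 - 1/41 = -124/41)
J(-92)/m(88, (-15 + 30)/(-7 - 35)) = -92/(-124/41) = -92*(-41/124) = 943/31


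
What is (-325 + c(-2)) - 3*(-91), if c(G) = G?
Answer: -54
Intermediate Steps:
(-325 + c(-2)) - 3*(-91) = (-325 - 2) - 3*(-91) = -327 + 273 = -54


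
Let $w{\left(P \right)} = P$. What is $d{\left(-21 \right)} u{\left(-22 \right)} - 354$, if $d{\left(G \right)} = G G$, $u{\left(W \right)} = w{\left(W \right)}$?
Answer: $-10056$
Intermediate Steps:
$u{\left(W \right)} = W$
$d{\left(G \right)} = G^{2}$
$d{\left(-21 \right)} u{\left(-22 \right)} - 354 = \left(-21\right)^{2} \left(-22\right) - 354 = 441 \left(-22\right) - 354 = -9702 - 354 = -10056$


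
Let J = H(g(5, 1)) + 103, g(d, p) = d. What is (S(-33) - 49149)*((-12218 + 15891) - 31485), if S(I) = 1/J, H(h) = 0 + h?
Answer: 36907156723/27 ≈ 1.3669e+9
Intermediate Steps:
H(h) = h
J = 108 (J = 5 + 103 = 108)
S(I) = 1/108
(S(-33) - 49149)*((-12218 + 15891) - 31485) = (1/108 - 49149)*((-12218 + 15891) - 31485) = -5308091*(3673 - 31485)/108 = -5308091/108*(-27812) = 36907156723/27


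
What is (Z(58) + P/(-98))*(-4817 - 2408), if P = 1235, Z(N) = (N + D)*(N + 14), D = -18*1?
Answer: -2030261125/98 ≈ -2.0717e+7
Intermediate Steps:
D = -18
Z(N) = (-18 + N)*(14 + N) (Z(N) = (N - 18)*(N + 14) = (-18 + N)*(14 + N))
(Z(58) + P/(-98))*(-4817 - 2408) = ((-252 + 58² - 4*58) + 1235/(-98))*(-4817 - 2408) = ((-252 + 3364 - 232) + 1235*(-1/98))*(-7225) = (2880 - 1235/98)*(-7225) = (281005/98)*(-7225) = -2030261125/98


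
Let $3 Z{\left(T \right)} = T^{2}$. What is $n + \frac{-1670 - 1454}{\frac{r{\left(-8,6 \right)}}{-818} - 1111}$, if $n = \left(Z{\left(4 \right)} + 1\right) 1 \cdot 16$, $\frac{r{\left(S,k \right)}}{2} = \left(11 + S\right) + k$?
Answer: $\frac{35493295}{340806} \approx 104.15$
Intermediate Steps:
$r{\left(S,k \right)} = 22 + 2 S + 2 k$ ($r{\left(S,k \right)} = 2 \left(\left(11 + S\right) + k\right) = 2 \left(11 + S + k\right) = 22 + 2 S + 2 k$)
$Z{\left(T \right)} = \frac{T^{2}}{3}$
$n = \frac{304}{3}$ ($n = \left(\frac{4^{2}}{3} + 1\right) 1 \cdot 16 = \left(\frac{1}{3} \cdot 16 + 1\right) 1 \cdot 16 = \left(\frac{16}{3} + 1\right) 1 \cdot 16 = \frac{19}{3} \cdot 1 \cdot 16 = \frac{19}{3} \cdot 16 = \frac{304}{3} \approx 101.33$)
$n + \frac{-1670 - 1454}{\frac{r{\left(-8,6 \right)}}{-818} - 1111} = \frac{304}{3} + \frac{-1670 - 1454}{\frac{22 + 2 \left(-8\right) + 2 \cdot 6}{-818} - 1111} = \frac{304}{3} - \frac{3124}{\left(22 - 16 + 12\right) \left(- \frac{1}{818}\right) - 1111} = \frac{304}{3} - \frac{3124}{18 \left(- \frac{1}{818}\right) - 1111} = \frac{304}{3} - \frac{3124}{- \frac{9}{409} - 1111} = \frac{304}{3} - \frac{3124}{- \frac{454408}{409}} = \frac{304}{3} - - \frac{319429}{113602} = \frac{304}{3} + \frac{319429}{113602} = \frac{35493295}{340806}$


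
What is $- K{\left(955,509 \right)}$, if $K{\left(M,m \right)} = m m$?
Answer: $-259081$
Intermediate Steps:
$K{\left(M,m \right)} = m^{2}$
$- K{\left(955,509 \right)} = - 509^{2} = \left(-1\right) 259081 = -259081$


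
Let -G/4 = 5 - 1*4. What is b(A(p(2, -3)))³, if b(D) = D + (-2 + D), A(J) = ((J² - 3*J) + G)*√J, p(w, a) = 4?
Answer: -8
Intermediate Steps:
G = -4 (G = -4*(5 - 1*4) = -4*(5 - 4) = -4*1 = -4)
A(J) = √J*(-4 + J² - 3*J) (A(J) = ((J² - 3*J) - 4)*√J = (-4 + J² - 3*J)*√J = √J*(-4 + J² - 3*J))
b(D) = -2 + 2*D
b(A(p(2, -3)))³ = (-2 + 2*(√4*(-4 + 4² - 3*4)))³ = (-2 + 2*(2*(-4 + 16 - 12)))³ = (-2 + 2*(2*0))³ = (-2 + 2*0)³ = (-2 + 0)³ = (-2)³ = -8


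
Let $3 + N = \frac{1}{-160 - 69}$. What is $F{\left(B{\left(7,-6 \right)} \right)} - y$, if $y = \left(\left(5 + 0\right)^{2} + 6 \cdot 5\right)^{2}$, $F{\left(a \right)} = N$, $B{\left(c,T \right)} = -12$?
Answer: $- \frac{693413}{229} \approx -3028.0$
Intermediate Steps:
$N = - \frac{688}{229}$ ($N = -3 + \frac{1}{-160 - 69} = -3 + \frac{1}{-229} = -3 - \frac{1}{229} = - \frac{688}{229} \approx -3.0044$)
$F{\left(a \right)} = - \frac{688}{229}$
$y = 3025$ ($y = \left(5^{2} + 30\right)^{2} = \left(25 + 30\right)^{2} = 55^{2} = 3025$)
$F{\left(B{\left(7,-6 \right)} \right)} - y = - \frac{688}{229} - 3025 = - \frac{693413}{229}$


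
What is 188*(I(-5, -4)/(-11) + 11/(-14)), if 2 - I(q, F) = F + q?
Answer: -2350/7 ≈ -335.71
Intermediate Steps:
I(q, F) = 2 - F - q (I(q, F) = 2 - (F + q) = 2 + (-F - q) = 2 - F - q)
188*(I(-5, -4)/(-11) + 11/(-14)) = 188*((2 - 1*(-4) - 1*(-5))/(-11) + 11/(-14)) = 188*((2 + 4 + 5)*(-1/11) + 11*(-1/14)) = 188*(11*(-1/11) - 11/14) = 188*(-1 - 11/14) = 188*(-25/14) = -2350/7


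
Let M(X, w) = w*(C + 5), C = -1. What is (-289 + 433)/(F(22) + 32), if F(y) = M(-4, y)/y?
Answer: 4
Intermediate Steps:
M(X, w) = 4*w (M(X, w) = w*(-1 + 5) = w*4 = 4*w)
F(y) = 4 (F(y) = (4*y)/y = 4)
(-289 + 433)/(F(22) + 32) = (-289 + 433)/(4 + 32) = 144/36 = 144*(1/36) = 4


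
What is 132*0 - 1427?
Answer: -1427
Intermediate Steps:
132*0 - 1427 = 0 - 1427 = -1427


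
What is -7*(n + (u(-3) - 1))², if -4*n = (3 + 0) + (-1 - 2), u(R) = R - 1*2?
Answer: -252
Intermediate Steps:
u(R) = -2 + R (u(R) = R - 2 = -2 + R)
n = 0 (n = -((3 + 0) + (-1 - 2))/4 = -(3 - 3)/4 = -¼*0 = 0)
-7*(n + (u(-3) - 1))² = -7*(0 + ((-2 - 3) - 1))² = -7*(0 + (-5 - 1))² = -7*(0 - 6)² = -7*(-6)² = -7*36 = -252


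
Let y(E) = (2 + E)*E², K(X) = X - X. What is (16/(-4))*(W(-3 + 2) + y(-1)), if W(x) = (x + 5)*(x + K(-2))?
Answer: 12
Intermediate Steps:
K(X) = 0
W(x) = x*(5 + x) (W(x) = (x + 5)*(x + 0) = (5 + x)*x = x*(5 + x))
y(E) = E²*(2 + E)
(16/(-4))*(W(-3 + 2) + y(-1)) = (16/(-4))*((-3 + 2)*(5 + (-3 + 2)) + (-1)²*(2 - 1)) = (16*(-¼))*(-(5 - 1) + 1*1) = -4*(-1*4 + 1) = -4*(-4 + 1) = -4*(-3) = 12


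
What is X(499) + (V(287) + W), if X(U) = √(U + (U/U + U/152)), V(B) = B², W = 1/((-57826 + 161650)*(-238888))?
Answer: 2042941283929727/24802307712 + √2906962/76 ≈ 82392.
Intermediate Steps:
W = -1/24802307712 (W = -1/238888/103824 = (1/103824)*(-1/238888) = -1/24802307712 ≈ -4.0319e-11)
X(U) = √(1 + 153*U/152) (X(U) = √(U + (1 + U*(1/152))) = √(U + (1 + U/152)) = √(1 + 153*U/152))
X(499) + (V(287) + W) = √(5776 + 5814*499)/76 + (287² - 1/24802307712) = √(5776 + 2901186)/76 + (82369 - 1/24802307712) = √2906962/76 + 2042941283929727/24802307712 = 2042941283929727/24802307712 + √2906962/76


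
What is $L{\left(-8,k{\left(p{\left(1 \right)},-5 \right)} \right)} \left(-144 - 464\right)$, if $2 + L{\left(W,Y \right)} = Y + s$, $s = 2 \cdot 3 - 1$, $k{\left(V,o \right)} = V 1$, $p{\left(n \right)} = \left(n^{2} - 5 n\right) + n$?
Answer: $0$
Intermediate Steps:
$p{\left(n \right)} = n^{2} - 4 n$
$k{\left(V,o \right)} = V$
$s = 5$ ($s = 6 - 1 = 5$)
$L{\left(W,Y \right)} = 3 + Y$ ($L{\left(W,Y \right)} = -2 + \left(Y + 5\right) = -2 + \left(5 + Y\right) = 3 + Y$)
$L{\left(-8,k{\left(p{\left(1 \right)},-5 \right)} \right)} \left(-144 - 464\right) = \left(3 + 1 \left(-4 + 1\right)\right) \left(-144 - 464\right) = \left(3 + 1 \left(-3\right)\right) \left(-608\right) = \left(3 - 3\right) \left(-608\right) = 0 \left(-608\right) = 0$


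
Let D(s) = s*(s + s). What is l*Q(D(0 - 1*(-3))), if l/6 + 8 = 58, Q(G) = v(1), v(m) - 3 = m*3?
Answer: 1800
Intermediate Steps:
D(s) = 2*s² (D(s) = s*(2*s) = 2*s²)
v(m) = 3 + 3*m (v(m) = 3 + m*3 = 3 + 3*m)
Q(G) = 6 (Q(G) = 3 + 3*1 = 3 + 3 = 6)
l = 300 (l = -48 + 6*58 = -48 + 348 = 300)
l*Q(D(0 - 1*(-3))) = 300*6 = 1800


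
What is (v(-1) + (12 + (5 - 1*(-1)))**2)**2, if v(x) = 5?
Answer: 108241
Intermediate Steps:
(v(-1) + (12 + (5 - 1*(-1)))**2)**2 = (5 + (12 + (5 - 1*(-1)))**2)**2 = (5 + (12 + (5 + 1))**2)**2 = (5 + (12 + 6)**2)**2 = (5 + 18**2)**2 = (5 + 324)**2 = 329**2 = 108241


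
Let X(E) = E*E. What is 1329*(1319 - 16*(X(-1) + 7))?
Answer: 1582839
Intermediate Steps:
X(E) = E²
1329*(1319 - 16*(X(-1) + 7)) = 1329*(1319 - 16*((-1)² + 7)) = 1329*(1319 - 16*(1 + 7)) = 1329*(1319 - 16*8) = 1329*(1319 - 128) = 1329*1191 = 1582839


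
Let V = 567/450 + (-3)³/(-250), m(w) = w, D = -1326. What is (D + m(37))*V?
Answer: -220419/125 ≈ -1763.4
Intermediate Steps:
V = 171/125 (V = 567*(1/450) - 27*(-1/250) = 63/50 + 27/250 = 171/125 ≈ 1.3680)
(D + m(37))*V = (-1326 + 37)*(171/125) = -1289*171/125 = -220419/125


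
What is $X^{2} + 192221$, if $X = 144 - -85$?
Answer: $244662$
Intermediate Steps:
$X = 229$ ($X = 144 + 85 = 229$)
$X^{2} + 192221 = 229^{2} + 192221 = 52441 + 192221 = 244662$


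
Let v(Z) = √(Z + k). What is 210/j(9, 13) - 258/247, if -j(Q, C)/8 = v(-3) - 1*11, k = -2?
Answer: 7393/5928 + 5*I*√5/24 ≈ 1.2471 + 0.46585*I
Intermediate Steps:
v(Z) = √(-2 + Z) (v(Z) = √(Z - 2) = √(-2 + Z))
j(Q, C) = 88 - 8*I*√5 (j(Q, C) = -8*(√(-2 - 3) - 1*11) = -8*(√(-5) - 11) = -8*(I*√5 - 11) = -8*(-11 + I*√5) = 88 - 8*I*√5)
210/j(9, 13) - 258/247 = 210/(88 - 8*I*√5) - 258/247 = -258/247 + 210/(88 - 8*I*√5)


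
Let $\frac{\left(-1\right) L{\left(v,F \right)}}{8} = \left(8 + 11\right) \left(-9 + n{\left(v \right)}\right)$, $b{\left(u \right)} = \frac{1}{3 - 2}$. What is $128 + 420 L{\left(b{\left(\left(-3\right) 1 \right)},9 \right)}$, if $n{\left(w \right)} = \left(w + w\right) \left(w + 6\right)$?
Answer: $-319072$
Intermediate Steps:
$n{\left(w \right)} = 2 w \left(6 + w\right)$
$b{\left(u \right)} = 1$ ($b{\left(u \right)} = 1^{-1} = 1$)
$L{\left(v,F \right)} = 1368 - 304 v \left(6 + v\right)$ ($L{\left(v,F \right)} = - 8 \left(8 + 11\right) \left(-9 + 2 v \left(6 + v\right)\right) = - 8 \cdot 19 \left(-9 + 2 v \left(6 + v\right)\right) = - 8 \left(-171 + 38 v \left(6 + v\right)\right) = 1368 - 304 v \left(6 + v\right)$)
$128 + 420 L{\left(b{\left(\left(-3\right) 1 \right)},9 \right)} = 128 + 420 \left(1368 - 304 \left(6 + 1\right)\right) = 128 + 420 \left(1368 - 304 \cdot 7\right) = 128 + 420 \left(1368 - 2128\right) = 128 + 420 \left(-760\right) = 128 - 319200 = -319072$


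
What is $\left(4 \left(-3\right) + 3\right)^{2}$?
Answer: $81$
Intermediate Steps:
$\left(4 \left(-3\right) + 3\right)^{2} = \left(-12 + 3\right)^{2} = \left(-9\right)^{2} = 81$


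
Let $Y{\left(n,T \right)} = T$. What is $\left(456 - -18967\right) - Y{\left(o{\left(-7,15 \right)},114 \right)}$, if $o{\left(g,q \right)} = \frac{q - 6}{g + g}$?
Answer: $19309$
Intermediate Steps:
$o{\left(g,q \right)} = \frac{-6 + q}{2 g}$
$\left(456 - -18967\right) - Y{\left(o{\left(-7,15 \right)},114 \right)} = \left(456 - -18967\right) - 114 = \left(456 + 18967\right) - 114 = 19423 - 114 = 19309$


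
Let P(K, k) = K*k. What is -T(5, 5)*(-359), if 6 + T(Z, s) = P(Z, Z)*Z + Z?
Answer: 44516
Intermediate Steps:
T(Z, s) = -6 + Z + Z³ (T(Z, s) = -6 + ((Z*Z)*Z + Z) = -6 + (Z²*Z + Z) = -6 + (Z³ + Z) = -6 + (Z + Z³) = -6 + Z + Z³)
-T(5, 5)*(-359) = -(-6 + 5 + 5³)*(-359) = -(-6 + 5 + 125)*(-359) = -124*(-359) = -1*(-44516) = 44516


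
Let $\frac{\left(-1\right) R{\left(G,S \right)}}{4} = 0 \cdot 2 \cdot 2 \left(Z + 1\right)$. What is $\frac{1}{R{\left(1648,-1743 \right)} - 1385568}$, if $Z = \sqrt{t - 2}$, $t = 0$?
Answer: $- \frac{1}{1385568} \approx -7.2173 \cdot 10^{-7}$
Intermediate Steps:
$Z = i \sqrt{2}$ ($Z = \sqrt{0 - 2} = \sqrt{-2} = i \sqrt{2} \approx 1.4142 i$)
$R{\left(G,S \right)} = 0$ ($R{\left(G,S \right)} = - 4 \cdot 0 \cdot 2 \cdot 2 \left(i \sqrt{2} + 1\right) = - 4 \cdot 0 \cdot 2 \left(1 + i \sqrt{2}\right) = - 4 \cdot 0 \left(2 + 2 i \sqrt{2}\right) = \left(-4\right) 0 = 0$)
$\frac{1}{R{\left(1648,-1743 \right)} - 1385568} = \frac{1}{0 - 1385568} = \frac{1}{-1385568} = - \frac{1}{1385568}$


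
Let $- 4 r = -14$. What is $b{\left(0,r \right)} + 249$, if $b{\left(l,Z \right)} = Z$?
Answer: $\frac{505}{2} \approx 252.5$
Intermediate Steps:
$r = \frac{7}{2}$ ($r = \left(- \frac{1}{4}\right) \left(-14\right) = \frac{7}{2} \approx 3.5$)
$b{\left(0,r \right)} + 249 = \frac{7}{2} + 249 = \frac{505}{2}$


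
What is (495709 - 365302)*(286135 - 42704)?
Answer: 31745106417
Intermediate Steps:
(495709 - 365302)*(286135 - 42704) = 130407*243431 = 31745106417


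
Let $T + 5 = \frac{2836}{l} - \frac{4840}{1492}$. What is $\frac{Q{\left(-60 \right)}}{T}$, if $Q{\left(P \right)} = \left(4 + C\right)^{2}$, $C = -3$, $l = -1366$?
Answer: $- \frac{254759}{2629139} \approx -0.096898$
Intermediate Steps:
$Q{\left(P \right)} = 1$ ($Q{\left(P \right)} = \left(4 - 3\right)^{2} = 1^{2} = 1$)
$T = - \frac{2629139}{254759}$ ($T = -5 + \left(\frac{2836}{-1366} - \frac{4840}{1492}\right) = -5 + \left(2836 \left(- \frac{1}{1366}\right) - \frac{1210}{373}\right) = -5 - \frac{1355344}{254759} = - \frac{2629139}{254759} \approx -10.32$)
$\frac{Q{\left(-60 \right)}}{T} = 1 \frac{1}{- \frac{2629139}{254759}} = 1 \left(- \frac{254759}{2629139}\right) = - \frac{254759}{2629139}$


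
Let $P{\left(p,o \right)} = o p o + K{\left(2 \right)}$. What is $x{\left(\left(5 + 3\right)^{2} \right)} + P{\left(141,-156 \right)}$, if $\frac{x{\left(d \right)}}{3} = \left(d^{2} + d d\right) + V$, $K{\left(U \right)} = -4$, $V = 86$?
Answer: $3456206$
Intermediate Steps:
$x{\left(d \right)} = 258 + 6 d^{2}$ ($x{\left(d \right)} = 3 \left(\left(d^{2} + d d\right) + 86\right) = 3 \left(\left(d^{2} + d^{2}\right) + 86\right) = 3 \left(2 d^{2} + 86\right) = 3 \left(86 + 2 d^{2}\right) = 258 + 6 d^{2}$)
$P{\left(p,o \right)} = -4 + p o^{2}$ ($P{\left(p,o \right)} = o p o - 4 = p o^{2} - 4 = -4 + p o^{2}$)
$x{\left(\left(5 + 3\right)^{2} \right)} + P{\left(141,-156 \right)} = \left(258 + 6 \left(\left(5 + 3\right)^{2}\right)^{2}\right) - \left(4 - 141 \left(-156\right)^{2}\right) = \left(258 + 6 \left(8^{2}\right)^{2}\right) + \left(-4 + 141 \cdot 24336\right) = \left(258 + 6 \cdot 64^{2}\right) + \left(-4 + 3431376\right) = \left(258 + 6 \cdot 4096\right) + 3431372 = \left(258 + 24576\right) + 3431372 = 24834 + 3431372 = 3456206$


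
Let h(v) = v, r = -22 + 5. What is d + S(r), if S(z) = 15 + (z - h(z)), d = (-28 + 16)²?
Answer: 159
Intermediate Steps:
r = -17
d = 144 (d = (-12)² = 144)
S(z) = 15 (S(z) = 15 + (z - z) = 15 + 0 = 15)
d + S(r) = 144 + 15 = 159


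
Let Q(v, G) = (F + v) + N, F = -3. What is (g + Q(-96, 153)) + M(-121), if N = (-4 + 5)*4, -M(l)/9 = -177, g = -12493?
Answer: -10995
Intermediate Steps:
M(l) = 1593 (M(l) = -9*(-177) = 1593)
N = 4 (N = 1*4 = 4)
Q(v, G) = 1 + v (Q(v, G) = (-3 + v) + 4 = 1 + v)
(g + Q(-96, 153)) + M(-121) = (-12493 + (1 - 96)) + 1593 = (-12493 - 95) + 1593 = -12588 + 1593 = -10995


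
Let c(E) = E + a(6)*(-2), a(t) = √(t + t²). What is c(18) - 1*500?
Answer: -482 - 2*√42 ≈ -494.96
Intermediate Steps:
c(E) = E - 2*√42 (c(E) = E + √(6*(1 + 6))*(-2) = E + √(6*7)*(-2) = E + √42*(-2) = E - 2*√42)
c(18) - 1*500 = (18 - 2*√42) - 1*500 = (18 - 2*√42) - 500 = -482 - 2*√42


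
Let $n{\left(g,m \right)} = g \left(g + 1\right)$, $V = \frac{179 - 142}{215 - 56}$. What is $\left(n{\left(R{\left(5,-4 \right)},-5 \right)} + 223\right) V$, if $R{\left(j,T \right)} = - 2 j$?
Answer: $\frac{11581}{159} \approx 72.836$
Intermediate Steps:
$V = \frac{37}{159} \approx 0.2327$
$n{\left(g,m \right)} = g \left(1 + g\right)$
$\left(n{\left(R{\left(5,-4 \right)},-5 \right)} + 223\right) V = \left(\left(-2\right) 5 \left(1 - 10\right) + 223\right) \frac{37}{159} = \left(- 10 \left(1 - 10\right) + 223\right) \frac{37}{159} = \left(\left(-10\right) \left(-9\right) + 223\right) \frac{37}{159} = \left(90 + 223\right) \frac{37}{159} = 313 \cdot \frac{37}{159} = \frac{11581}{159}$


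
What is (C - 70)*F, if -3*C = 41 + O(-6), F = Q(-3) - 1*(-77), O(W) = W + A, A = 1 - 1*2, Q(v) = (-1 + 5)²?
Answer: -7564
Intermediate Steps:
Q(v) = 16 (Q(v) = 4² = 16)
A = -1 (A = 1 - 2 = -1)
O(W) = -1 + W (O(W) = W - 1 = -1 + W)
F = 93 (F = 16 - 1*(-77) = 16 + 77 = 93)
C = -34/3 (C = -(41 + (-1 - 6))/3 = -(41 - 7)/3 = -⅓*34 = -34/3 ≈ -11.333)
(C - 70)*F = (-34/3 - 70)*93 = -244/3*93 = -7564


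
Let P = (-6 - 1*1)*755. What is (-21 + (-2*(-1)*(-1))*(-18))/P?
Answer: -3/1057 ≈ -0.0028382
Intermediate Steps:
P = -5285 (P = (-6 - 1)*755 = -7*755 = -5285)
(-21 + (-2*(-1)*(-1))*(-18))/P = (-21 + (-2*(-1)*(-1))*(-18))/(-5285) = (-21 + (2*(-1))*(-18))*(-1/5285) = (-21 - 2*(-18))*(-1/5285) = (-21 + 36)*(-1/5285) = 15*(-1/5285) = -3/1057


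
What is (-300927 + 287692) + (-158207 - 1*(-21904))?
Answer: -149538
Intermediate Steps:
(-300927 + 287692) + (-158207 - 1*(-21904)) = -13235 + (-158207 + 21904) = -13235 - 136303 = -149538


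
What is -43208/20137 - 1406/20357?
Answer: -907897878/409928909 ≈ -2.2148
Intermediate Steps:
-43208/20137 - 1406/20357 = -907897878/409928909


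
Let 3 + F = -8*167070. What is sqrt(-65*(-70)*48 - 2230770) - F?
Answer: 1336563 + I*sqrt(2012370) ≈ 1.3366e+6 + 1418.6*I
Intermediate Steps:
F = -1336563 (F = -3 - 8*167070 = -3 - 1336560 = -1336563)
sqrt(-65*(-70)*48 - 2230770) - F = sqrt(-65*(-70)*48 - 2230770) - 1*(-1336563) = sqrt(4550*48 - 2230770) + 1336563 = sqrt(218400 - 2230770) + 1336563 = sqrt(-2012370) + 1336563 = I*sqrt(2012370) + 1336563 = 1336563 + I*sqrt(2012370)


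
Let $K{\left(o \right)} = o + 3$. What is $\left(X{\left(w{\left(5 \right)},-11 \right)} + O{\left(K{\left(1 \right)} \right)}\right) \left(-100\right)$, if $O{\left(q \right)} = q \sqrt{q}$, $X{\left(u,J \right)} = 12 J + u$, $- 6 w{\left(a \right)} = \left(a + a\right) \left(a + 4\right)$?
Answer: $13900$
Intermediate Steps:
$w{\left(a \right)} = - \frac{a \left(4 + a\right)}{3}$ ($w{\left(a \right)} = - \frac{\left(a + a\right) \left(a + 4\right)}{6} = - \frac{2 a \left(4 + a\right)}{6} = - \frac{a \left(4 + a\right)}{3}$)
$X{\left(u,J \right)} = u + 12 J$
$K{\left(o \right)} = 3 + o$
$O{\left(q \right)} = q^{\frac{3}{2}}$
$\left(X{\left(w{\left(5 \right)},-11 \right)} + O{\left(K{\left(1 \right)} \right)}\right) \left(-100\right) = \left(\left(\left(- \frac{1}{3}\right) 5 \left(4 + 5\right) + 12 \left(-11\right)\right) + \left(3 + 1\right)^{\frac{3}{2}}\right) \left(-100\right) = \left(\left(\left(- \frac{1}{3}\right) 5 \cdot 9 - 132\right) + 4^{\frac{3}{2}}\right) \left(-100\right) = \left(\left(-15 - 132\right) + 8\right) \left(-100\right) = \left(-147 + 8\right) \left(-100\right) = \left(-139\right) \left(-100\right) = 13900$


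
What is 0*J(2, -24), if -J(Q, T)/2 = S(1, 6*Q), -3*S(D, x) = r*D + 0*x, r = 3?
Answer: 0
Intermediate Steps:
S(D, x) = -D (S(D, x) = -(3*D + 0*x)/3 = -(3*D + 0)/3 = -D)
J(Q, T) = 2 (J(Q, T) = -(-2) = -2*(-1) = 2)
0*J(2, -24) = 0*2 = 0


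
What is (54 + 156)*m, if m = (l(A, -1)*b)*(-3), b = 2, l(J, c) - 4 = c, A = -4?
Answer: -3780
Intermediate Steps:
l(J, c) = 4 + c
m = -18 (m = ((4 - 1)*2)*(-3) = (3*2)*(-3) = 6*(-3) = -18)
(54 + 156)*m = (54 + 156)*(-18) = 210*(-18) = -3780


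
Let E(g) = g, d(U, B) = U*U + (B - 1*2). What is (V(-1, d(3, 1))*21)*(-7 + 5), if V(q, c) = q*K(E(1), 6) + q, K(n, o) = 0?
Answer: 42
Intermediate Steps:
d(U, B) = -2 + B + U² (d(U, B) = U² + (B - 2) = U² + (-2 + B) = -2 + B + U²)
V(q, c) = q (V(q, c) = q*0 + q = 0 + q = q)
(V(-1, d(3, 1))*21)*(-7 + 5) = (-1*21)*(-7 + 5) = -21*(-2) = 42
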